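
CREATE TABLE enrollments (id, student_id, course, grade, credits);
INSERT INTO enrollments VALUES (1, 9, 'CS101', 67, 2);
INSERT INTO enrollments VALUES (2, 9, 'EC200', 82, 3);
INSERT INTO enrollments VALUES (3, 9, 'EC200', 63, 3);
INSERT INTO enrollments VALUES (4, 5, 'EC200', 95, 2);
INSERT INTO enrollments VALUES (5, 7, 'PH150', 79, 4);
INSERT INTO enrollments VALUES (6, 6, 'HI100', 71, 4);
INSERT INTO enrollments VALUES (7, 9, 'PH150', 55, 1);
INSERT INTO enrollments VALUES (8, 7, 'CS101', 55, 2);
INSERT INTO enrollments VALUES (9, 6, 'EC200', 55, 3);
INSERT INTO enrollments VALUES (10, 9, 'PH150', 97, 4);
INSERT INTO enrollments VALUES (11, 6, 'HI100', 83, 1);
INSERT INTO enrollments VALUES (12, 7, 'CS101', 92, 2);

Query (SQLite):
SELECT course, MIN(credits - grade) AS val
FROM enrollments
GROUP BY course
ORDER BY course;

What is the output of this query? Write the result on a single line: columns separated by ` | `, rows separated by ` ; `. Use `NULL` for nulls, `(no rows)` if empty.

CS101 | -90 ; EC200 | -93 ; HI100 | -82 ; PH150 | -93

For each row compute credits - grade.
Group by course; take MIN of the expression per group.
  CS101: ids {1, 8, 12} → MIN(credits - grade)=-90
  EC200: ids {2, 3, 4, 9} → MIN(credits - grade)=-93
  HI100: ids {6, 11} → MIN(credits - grade)=-82
  PH150: ids {5, 7, 10} → MIN(credits - grade)=-93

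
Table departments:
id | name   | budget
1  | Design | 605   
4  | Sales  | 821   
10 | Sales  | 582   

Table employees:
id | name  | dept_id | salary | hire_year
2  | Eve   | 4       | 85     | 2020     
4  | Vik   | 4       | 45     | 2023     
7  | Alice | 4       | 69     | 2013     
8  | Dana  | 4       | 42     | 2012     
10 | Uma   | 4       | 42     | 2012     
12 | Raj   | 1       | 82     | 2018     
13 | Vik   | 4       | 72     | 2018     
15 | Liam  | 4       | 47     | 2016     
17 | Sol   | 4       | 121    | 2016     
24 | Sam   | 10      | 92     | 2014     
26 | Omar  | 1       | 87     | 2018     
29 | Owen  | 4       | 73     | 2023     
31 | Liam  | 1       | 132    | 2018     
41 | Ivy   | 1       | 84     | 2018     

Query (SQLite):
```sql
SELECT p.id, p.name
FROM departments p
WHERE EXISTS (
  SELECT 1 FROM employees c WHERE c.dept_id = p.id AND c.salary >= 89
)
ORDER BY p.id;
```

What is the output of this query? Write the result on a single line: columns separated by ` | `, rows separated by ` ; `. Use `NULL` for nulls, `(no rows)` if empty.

For each departments row, check whether any employees with matching dept_id has salary >= 89.
Keep rows where that is true.

1 | Design ; 4 | Sales ; 10 | Sales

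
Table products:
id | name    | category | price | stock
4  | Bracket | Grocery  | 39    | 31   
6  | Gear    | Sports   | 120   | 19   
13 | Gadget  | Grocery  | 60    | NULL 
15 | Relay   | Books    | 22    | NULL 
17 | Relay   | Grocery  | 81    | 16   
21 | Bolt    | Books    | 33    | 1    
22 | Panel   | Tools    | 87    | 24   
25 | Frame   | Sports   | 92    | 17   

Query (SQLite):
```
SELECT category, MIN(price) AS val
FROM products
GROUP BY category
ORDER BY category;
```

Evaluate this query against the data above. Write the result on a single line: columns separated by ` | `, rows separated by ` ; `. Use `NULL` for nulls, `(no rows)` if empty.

Books | 22 ; Grocery | 39 ; Sports | 92 ; Tools | 87

Partition products by category; compute MIN(price) within each group.
  Books: ids {15, 21} → MIN(price)=22
  Grocery: ids {4, 13, 17} → MIN(price)=39
  Sports: ids {6, 25} → MIN(price)=92
  Tools: ids {22} → MIN(price)=87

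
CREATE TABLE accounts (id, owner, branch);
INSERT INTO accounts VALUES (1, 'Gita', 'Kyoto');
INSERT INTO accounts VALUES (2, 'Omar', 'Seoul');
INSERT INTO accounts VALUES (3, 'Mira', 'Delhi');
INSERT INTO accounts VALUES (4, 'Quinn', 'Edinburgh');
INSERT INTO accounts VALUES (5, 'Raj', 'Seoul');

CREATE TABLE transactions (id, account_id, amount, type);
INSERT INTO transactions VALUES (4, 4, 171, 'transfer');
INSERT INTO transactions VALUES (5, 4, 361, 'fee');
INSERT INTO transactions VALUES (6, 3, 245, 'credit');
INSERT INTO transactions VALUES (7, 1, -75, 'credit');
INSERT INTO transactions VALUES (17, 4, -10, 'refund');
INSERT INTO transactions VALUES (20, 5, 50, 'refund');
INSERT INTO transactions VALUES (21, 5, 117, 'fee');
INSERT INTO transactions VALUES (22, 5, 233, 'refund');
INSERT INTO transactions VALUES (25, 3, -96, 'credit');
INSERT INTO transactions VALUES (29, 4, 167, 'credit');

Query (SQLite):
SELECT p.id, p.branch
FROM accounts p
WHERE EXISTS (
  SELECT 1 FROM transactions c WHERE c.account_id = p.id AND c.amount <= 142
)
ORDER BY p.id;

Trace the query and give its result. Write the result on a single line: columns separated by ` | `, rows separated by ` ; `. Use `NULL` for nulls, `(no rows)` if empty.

For each accounts row, check whether any transactions with matching account_id has amount <= 142.
Keep rows where that is true.

1 | Kyoto ; 3 | Delhi ; 4 | Edinburgh ; 5 | Seoul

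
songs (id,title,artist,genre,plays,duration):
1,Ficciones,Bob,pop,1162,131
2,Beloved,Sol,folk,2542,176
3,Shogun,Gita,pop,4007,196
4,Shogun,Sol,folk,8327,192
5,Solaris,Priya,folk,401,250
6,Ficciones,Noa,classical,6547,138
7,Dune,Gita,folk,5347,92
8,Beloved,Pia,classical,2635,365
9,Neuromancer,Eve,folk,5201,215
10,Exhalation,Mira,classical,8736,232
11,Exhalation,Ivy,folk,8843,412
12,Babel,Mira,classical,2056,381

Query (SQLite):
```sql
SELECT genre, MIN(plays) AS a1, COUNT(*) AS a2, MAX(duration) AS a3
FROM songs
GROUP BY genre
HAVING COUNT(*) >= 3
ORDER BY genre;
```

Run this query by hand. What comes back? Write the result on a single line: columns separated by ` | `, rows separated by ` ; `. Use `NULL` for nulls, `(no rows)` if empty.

Group songs by genre.
Per group compute: MIN(plays), COUNT(*), MAX(duration).
HAVING: drop groups with fewer than 3 rows.
  classical: ids {6, 8, 10, 12} → MIN(plays)=2056, COUNT(*)=4, MAX(duration)=381
  folk: ids {2, 4, 5, 7, 9, 11} → MIN(plays)=401, COUNT(*)=6, MAX(duration)=412
  pop: ids {1, 3} → MIN(plays)=1162, COUNT(*)=2, MAX(duration)=196

classical | 2056 | 4 | 381 ; folk | 401 | 6 | 412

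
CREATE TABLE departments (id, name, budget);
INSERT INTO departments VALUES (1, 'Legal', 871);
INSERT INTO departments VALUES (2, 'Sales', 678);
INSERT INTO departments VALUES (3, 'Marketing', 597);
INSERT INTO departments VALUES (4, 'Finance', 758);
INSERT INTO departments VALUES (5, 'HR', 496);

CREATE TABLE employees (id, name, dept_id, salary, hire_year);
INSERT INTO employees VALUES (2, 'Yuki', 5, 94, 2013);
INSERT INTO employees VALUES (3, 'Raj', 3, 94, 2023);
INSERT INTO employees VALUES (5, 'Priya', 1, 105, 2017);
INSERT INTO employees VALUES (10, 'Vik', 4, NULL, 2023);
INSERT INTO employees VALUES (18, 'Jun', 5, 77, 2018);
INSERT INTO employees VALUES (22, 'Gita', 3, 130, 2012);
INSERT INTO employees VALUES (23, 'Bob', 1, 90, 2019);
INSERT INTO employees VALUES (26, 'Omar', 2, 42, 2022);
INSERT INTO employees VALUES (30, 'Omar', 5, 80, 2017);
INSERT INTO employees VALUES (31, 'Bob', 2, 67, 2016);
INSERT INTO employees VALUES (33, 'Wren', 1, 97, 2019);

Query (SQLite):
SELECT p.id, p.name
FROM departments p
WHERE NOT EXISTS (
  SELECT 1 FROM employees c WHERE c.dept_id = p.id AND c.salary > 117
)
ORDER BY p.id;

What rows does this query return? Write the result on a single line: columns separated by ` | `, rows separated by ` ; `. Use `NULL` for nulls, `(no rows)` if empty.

For each departments row, check whether any employees with matching dept_id has salary > 117.
Keep rows where that is false.

1 | Legal ; 2 | Sales ; 4 | Finance ; 5 | HR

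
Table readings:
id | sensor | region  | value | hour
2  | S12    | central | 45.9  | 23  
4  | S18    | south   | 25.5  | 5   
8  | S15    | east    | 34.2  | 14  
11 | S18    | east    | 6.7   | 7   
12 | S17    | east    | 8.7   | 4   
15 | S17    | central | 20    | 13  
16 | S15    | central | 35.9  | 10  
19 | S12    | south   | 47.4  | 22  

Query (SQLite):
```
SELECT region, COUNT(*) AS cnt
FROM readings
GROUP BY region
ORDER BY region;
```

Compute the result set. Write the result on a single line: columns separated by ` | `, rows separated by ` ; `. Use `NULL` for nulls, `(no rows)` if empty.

Partition readings by region; compute COUNT(*) within each group.
  central: ids {2, 15, 16} → COUNT(*)=3
  east: ids {8, 11, 12} → COUNT(*)=3
  south: ids {4, 19} → COUNT(*)=2

central | 3 ; east | 3 ; south | 2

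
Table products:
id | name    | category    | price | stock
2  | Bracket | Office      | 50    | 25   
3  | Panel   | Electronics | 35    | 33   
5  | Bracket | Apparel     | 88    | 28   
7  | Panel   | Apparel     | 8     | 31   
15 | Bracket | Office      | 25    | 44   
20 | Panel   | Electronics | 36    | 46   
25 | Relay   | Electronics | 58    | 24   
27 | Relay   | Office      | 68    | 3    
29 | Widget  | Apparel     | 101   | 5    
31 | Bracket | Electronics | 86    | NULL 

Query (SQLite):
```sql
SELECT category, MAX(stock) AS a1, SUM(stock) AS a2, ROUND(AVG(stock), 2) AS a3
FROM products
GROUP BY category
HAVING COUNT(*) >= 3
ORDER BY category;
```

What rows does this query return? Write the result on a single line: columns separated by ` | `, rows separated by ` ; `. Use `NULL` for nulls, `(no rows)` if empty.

Group products by category.
Per group compute: MAX(stock), SUM(stock), ROUND(AVG(stock), 2).
HAVING: drop groups with fewer than 3 rows.
  Apparel: ids {5, 7, 29} → MAX(stock)=31, SUM(stock)=64, ROUND(AVG(stock), 2)=21.33
  Electronics: ids {3, 20, 25, 31} → MAX(stock)=46, SUM(stock)=103, ROUND(AVG(stock), 2)=34.33
  Office: ids {2, 15, 27} → MAX(stock)=44, SUM(stock)=72, ROUND(AVG(stock), 2)=24

Apparel | 31 | 64 | 21.33 ; Electronics | 46 | 103 | 34.33 ; Office | 44 | 72 | 24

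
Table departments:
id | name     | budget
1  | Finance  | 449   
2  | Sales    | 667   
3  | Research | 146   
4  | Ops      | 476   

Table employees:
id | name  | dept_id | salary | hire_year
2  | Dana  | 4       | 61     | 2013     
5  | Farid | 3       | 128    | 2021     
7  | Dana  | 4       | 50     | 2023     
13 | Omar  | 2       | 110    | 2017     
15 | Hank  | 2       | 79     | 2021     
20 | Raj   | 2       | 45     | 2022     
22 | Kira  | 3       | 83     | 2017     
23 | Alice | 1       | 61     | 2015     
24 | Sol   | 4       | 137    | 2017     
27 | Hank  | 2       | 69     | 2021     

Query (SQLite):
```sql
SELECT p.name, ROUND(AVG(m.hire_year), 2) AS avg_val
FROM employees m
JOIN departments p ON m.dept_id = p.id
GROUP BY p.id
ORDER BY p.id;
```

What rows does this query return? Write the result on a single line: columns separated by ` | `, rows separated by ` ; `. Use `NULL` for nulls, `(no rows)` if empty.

Finance | 2015 ; Sales | 2020.25 ; Research | 2019 ; Ops | 2017.67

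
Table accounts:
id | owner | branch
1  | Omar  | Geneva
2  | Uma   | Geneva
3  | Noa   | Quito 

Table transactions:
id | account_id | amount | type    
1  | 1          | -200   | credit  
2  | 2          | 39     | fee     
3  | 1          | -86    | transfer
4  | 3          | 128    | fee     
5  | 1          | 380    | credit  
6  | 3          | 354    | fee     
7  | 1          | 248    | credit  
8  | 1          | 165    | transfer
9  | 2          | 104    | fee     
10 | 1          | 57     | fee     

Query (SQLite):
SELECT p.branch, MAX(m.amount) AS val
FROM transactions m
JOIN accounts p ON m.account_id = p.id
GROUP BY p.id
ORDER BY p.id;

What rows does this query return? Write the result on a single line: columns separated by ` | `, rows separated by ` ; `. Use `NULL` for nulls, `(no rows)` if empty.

Join each transactions row to its accounts via account_id.
Group joined rows by accounts.id; compute MAX(m.amount) per group.
  1: ids {1, 3, 5, 7, 8, 10} → MAX(m.amount)=380
  2: ids {2, 9} → MAX(m.amount)=104
  3: ids {4, 6} → MAX(m.amount)=354

Geneva | 380 ; Geneva | 104 ; Quito | 354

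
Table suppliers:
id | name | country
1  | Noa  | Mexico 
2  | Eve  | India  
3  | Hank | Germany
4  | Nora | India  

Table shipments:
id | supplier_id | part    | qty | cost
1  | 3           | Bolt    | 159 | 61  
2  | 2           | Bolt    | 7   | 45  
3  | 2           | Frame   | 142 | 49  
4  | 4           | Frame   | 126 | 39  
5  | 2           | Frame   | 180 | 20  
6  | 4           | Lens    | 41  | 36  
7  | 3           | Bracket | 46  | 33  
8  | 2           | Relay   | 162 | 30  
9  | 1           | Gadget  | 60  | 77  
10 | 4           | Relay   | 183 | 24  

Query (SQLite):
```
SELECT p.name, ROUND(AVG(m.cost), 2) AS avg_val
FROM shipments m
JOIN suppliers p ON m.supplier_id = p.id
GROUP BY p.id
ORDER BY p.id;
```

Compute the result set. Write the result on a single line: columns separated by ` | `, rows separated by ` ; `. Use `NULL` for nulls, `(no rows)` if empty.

Join each shipments row to its suppliers via supplier_id.
Group joined rows by suppliers.id; compute ROUND(AVG(m.cost), 2) per group.
  1: ids {9} → ROUND(AVG(m.cost), 2)=77
  2: ids {2, 3, 5, 8} → ROUND(AVG(m.cost), 2)=36
  3: ids {1, 7} → ROUND(AVG(m.cost), 2)=47
  4: ids {4, 6, 10} → ROUND(AVG(m.cost), 2)=33

Noa | 77 ; Eve | 36 ; Hank | 47 ; Nora | 33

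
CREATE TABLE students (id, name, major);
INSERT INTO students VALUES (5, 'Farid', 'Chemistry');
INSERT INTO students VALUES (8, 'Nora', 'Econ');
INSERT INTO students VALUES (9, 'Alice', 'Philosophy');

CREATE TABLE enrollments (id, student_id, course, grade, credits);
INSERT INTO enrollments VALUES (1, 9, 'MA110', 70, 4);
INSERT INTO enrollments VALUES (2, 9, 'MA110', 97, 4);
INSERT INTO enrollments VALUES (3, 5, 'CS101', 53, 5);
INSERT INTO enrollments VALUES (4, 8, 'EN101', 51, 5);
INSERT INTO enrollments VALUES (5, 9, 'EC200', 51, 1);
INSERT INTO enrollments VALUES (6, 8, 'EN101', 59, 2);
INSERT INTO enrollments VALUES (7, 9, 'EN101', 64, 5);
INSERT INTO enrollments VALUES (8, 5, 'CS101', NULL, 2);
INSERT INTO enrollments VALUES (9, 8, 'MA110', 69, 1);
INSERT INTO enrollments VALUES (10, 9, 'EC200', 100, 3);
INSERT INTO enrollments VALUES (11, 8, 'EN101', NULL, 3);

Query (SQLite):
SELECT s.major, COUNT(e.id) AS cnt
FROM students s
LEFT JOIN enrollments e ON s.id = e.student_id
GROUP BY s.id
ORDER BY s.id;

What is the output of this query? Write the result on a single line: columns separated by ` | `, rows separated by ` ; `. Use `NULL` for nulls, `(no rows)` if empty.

LEFT JOIN keeps every students row; unmatched ones get NULL for enrollments columns.
Group by students.id and compute COUNT(e.id). COUNT(col) of an all-NULL group is 0.
  5: ids {3, 8} → COUNT(e.id)=2
  8: ids {4, 6, 9, 11} → COUNT(e.id)=4
  9: ids {1, 2, 5, 7, 10} → COUNT(e.id)=5

Chemistry | 2 ; Econ | 4 ; Philosophy | 5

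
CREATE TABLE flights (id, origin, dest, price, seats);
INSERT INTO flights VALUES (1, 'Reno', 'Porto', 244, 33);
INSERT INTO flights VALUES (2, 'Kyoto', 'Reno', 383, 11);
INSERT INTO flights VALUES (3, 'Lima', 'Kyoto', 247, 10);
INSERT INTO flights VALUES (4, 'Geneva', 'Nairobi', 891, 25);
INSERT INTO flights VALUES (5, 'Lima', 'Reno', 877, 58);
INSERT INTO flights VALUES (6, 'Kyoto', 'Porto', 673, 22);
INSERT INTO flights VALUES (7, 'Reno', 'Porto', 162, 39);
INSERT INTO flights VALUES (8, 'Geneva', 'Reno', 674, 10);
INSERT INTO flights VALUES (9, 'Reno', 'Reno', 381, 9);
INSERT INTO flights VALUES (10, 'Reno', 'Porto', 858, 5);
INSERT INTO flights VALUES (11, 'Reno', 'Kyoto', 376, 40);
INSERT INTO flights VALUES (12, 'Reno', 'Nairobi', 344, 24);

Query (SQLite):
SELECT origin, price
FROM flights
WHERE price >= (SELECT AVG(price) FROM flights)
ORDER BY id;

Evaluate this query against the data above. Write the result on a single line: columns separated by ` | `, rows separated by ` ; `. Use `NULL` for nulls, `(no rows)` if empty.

Geneva | 891 ; Lima | 877 ; Kyoto | 673 ; Geneva | 674 ; Reno | 858

Scalar subquery: AVG(price) over all flights rows = 509.166667 (≈; comparison uses full precision).
Keep rows where price >= that value.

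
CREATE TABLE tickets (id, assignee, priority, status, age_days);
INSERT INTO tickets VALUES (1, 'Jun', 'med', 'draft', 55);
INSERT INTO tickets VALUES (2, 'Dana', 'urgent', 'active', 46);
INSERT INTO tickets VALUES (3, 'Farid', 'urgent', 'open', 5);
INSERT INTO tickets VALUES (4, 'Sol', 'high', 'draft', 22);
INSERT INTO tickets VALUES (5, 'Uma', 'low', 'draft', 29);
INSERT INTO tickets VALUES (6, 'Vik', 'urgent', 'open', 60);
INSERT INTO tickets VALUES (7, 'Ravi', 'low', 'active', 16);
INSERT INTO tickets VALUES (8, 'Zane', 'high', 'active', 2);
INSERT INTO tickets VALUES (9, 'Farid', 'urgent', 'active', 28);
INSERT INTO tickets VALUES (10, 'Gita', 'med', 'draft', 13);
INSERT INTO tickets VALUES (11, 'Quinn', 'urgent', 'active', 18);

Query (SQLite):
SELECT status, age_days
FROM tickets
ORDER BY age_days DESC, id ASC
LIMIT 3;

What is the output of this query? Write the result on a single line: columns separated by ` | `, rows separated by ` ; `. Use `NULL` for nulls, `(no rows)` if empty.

Sort by age_days desc, tiebreak id asc: (60, id=6), (55, id=1), (46, id=2), (29, id=5), (28, id=9), (22, id=4) …. Take first 3.

open | 60 ; draft | 55 ; active | 46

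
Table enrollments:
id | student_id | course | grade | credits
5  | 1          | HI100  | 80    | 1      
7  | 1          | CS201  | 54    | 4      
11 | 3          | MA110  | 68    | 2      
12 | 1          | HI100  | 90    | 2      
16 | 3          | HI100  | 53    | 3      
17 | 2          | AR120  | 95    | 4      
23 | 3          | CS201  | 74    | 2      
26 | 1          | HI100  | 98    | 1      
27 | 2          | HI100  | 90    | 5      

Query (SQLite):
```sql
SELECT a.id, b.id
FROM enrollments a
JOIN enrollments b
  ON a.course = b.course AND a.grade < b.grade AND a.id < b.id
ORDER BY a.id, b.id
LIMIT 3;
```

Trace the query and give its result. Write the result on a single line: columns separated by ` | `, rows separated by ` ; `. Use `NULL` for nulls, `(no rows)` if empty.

5 | 12 ; 5 | 26 ; 5 | 27

Pairs (a,b) with same course, a.grade < b.grade, a.id < b.id.
course groups: AR120:{17} CS201:{7,23} HI100:{5,12,16,26,27} MA110:{11}
Ordered by (a.id, b.id); first 3.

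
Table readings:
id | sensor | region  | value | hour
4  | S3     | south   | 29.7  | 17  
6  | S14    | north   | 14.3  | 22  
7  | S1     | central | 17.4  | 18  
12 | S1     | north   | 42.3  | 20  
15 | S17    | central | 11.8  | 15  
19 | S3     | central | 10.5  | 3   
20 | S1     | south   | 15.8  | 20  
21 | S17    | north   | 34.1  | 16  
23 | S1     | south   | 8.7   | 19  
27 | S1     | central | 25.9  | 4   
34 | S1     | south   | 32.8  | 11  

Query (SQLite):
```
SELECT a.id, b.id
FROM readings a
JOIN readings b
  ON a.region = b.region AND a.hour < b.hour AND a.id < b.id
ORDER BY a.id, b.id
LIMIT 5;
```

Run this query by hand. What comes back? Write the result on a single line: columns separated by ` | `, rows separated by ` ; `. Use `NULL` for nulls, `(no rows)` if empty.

Pairs (a,b) with same region, a.hour < b.hour, a.id < b.id.
region groups: central:{7,15,19,27} north:{6,12,21} south:{4,20,23,34}
Ordered by (a.id, b.id); first 5.

4 | 20 ; 4 | 23 ; 19 | 27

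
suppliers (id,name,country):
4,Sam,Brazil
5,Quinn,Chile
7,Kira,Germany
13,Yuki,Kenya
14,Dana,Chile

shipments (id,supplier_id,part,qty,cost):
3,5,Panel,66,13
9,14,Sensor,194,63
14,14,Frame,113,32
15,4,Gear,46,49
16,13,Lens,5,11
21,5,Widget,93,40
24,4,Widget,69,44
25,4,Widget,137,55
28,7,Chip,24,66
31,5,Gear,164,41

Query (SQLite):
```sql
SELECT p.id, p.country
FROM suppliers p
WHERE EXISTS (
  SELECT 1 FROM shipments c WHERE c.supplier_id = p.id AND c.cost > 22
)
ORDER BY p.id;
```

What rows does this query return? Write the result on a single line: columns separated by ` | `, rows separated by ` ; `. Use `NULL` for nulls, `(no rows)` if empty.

For each suppliers row, check whether any shipments with matching supplier_id has cost > 22.
Keep rows where that is true.

4 | Brazil ; 5 | Chile ; 7 | Germany ; 14 | Chile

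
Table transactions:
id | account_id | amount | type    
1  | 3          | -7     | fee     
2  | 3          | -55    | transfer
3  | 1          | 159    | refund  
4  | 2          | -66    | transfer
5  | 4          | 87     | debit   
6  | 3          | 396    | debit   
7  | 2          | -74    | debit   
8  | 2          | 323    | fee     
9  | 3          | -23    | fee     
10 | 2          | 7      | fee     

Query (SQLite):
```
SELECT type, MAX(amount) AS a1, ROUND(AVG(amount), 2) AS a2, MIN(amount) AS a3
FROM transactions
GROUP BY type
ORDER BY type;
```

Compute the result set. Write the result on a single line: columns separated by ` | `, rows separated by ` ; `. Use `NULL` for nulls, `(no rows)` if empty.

debit | 396 | 136.33 | -74 ; fee | 323 | 75 | -23 ; refund | 159 | 159 | 159 ; transfer | -55 | -60.5 | -66

Group transactions by type.
Per group compute: MAX(amount), ROUND(AVG(amount), 2), MIN(amount).
  debit: ids {5, 6, 7} → MAX(amount)=396, ROUND(AVG(amount), 2)=136.33, MIN(amount)=-74
  fee: ids {1, 8, 9, 10} → MAX(amount)=323, ROUND(AVG(amount), 2)=75, MIN(amount)=-23
  refund: ids {3} → MAX(amount)=159, ROUND(AVG(amount), 2)=159, MIN(amount)=159
  transfer: ids {2, 4} → MAX(amount)=-55, ROUND(AVG(amount), 2)=-60.5, MIN(amount)=-66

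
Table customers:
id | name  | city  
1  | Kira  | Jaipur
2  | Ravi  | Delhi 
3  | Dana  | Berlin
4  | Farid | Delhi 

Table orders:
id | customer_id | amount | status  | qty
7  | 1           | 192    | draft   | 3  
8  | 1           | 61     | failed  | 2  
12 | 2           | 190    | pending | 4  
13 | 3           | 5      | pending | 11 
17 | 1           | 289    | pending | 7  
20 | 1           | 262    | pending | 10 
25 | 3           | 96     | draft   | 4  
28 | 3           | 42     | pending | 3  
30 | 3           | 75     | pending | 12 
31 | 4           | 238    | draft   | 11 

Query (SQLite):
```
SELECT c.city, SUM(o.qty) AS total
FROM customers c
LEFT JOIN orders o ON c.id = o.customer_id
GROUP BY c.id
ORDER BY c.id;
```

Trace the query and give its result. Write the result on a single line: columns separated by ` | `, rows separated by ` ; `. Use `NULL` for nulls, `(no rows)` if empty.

Jaipur | 22 ; Delhi | 4 ; Berlin | 30 ; Delhi | 11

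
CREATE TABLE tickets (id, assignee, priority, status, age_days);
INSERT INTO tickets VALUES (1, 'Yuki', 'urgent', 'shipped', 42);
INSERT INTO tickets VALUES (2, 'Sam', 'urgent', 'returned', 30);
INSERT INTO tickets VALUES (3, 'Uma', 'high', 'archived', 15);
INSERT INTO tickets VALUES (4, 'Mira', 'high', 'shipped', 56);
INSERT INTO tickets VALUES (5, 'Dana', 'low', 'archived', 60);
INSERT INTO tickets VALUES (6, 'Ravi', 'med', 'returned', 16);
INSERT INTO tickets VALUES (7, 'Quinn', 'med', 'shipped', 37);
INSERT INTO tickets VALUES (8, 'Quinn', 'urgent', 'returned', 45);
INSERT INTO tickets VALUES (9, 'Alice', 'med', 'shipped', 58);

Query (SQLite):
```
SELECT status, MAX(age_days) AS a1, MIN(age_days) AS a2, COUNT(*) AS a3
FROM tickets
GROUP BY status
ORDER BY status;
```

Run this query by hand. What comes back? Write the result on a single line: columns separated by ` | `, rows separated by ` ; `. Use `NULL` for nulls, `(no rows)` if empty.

Group tickets by status.
Per group compute: MAX(age_days), MIN(age_days), COUNT(*).
  archived: ids {3, 5} → MAX(age_days)=60, MIN(age_days)=15, COUNT(*)=2
  returned: ids {2, 6, 8} → MAX(age_days)=45, MIN(age_days)=16, COUNT(*)=3
  shipped: ids {1, 4, 7, 9} → MAX(age_days)=58, MIN(age_days)=37, COUNT(*)=4

archived | 60 | 15 | 2 ; returned | 45 | 16 | 3 ; shipped | 58 | 37 | 4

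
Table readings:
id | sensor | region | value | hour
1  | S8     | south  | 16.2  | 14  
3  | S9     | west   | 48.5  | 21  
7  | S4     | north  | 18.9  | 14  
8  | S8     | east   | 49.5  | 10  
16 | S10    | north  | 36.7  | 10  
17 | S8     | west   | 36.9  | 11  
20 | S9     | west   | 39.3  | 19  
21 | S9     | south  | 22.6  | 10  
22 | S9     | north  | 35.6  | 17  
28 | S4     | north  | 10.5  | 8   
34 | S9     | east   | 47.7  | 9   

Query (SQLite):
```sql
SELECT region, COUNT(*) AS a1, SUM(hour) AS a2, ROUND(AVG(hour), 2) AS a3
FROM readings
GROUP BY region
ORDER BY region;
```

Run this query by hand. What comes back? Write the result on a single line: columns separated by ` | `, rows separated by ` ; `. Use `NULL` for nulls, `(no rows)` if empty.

Group readings by region.
Per group compute: COUNT(*), SUM(hour), ROUND(AVG(hour), 2).
  east: ids {8, 34} → COUNT(*)=2, SUM(hour)=19, ROUND(AVG(hour), 2)=9.5
  north: ids {7, 16, 22, 28} → COUNT(*)=4, SUM(hour)=49, ROUND(AVG(hour), 2)=12.25
  south: ids {1, 21} → COUNT(*)=2, SUM(hour)=24, ROUND(AVG(hour), 2)=12
  west: ids {3, 17, 20} → COUNT(*)=3, SUM(hour)=51, ROUND(AVG(hour), 2)=17

east | 2 | 19 | 9.5 ; north | 4 | 49 | 12.25 ; south | 2 | 24 | 12 ; west | 3 | 51 | 17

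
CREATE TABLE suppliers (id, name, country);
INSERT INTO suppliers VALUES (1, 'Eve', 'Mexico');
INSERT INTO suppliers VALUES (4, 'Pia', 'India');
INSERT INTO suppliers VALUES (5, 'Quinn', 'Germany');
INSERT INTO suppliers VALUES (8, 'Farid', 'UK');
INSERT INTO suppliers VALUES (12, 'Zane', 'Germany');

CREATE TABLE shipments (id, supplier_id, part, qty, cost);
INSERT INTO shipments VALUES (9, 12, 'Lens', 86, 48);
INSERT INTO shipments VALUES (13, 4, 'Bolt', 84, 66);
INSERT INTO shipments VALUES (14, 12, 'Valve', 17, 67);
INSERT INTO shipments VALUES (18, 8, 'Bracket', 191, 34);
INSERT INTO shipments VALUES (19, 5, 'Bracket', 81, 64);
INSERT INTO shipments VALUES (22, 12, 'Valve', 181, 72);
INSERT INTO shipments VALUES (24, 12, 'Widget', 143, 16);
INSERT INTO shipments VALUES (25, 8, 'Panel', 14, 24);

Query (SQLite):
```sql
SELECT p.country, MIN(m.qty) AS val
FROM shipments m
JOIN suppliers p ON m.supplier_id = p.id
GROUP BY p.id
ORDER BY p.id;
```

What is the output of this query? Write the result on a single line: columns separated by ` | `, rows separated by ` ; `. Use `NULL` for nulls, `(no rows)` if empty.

India | 84 ; Germany | 81 ; UK | 14 ; Germany | 17

Join each shipments row to its suppliers via supplier_id.
Group joined rows by suppliers.id; compute MIN(m.qty) per group.
  4: ids {13} → MIN(m.qty)=84
  5: ids {19} → MIN(m.qty)=81
  8: ids {18, 25} → MIN(m.qty)=14
  12: ids {9, 14, 22, 24} → MIN(m.qty)=17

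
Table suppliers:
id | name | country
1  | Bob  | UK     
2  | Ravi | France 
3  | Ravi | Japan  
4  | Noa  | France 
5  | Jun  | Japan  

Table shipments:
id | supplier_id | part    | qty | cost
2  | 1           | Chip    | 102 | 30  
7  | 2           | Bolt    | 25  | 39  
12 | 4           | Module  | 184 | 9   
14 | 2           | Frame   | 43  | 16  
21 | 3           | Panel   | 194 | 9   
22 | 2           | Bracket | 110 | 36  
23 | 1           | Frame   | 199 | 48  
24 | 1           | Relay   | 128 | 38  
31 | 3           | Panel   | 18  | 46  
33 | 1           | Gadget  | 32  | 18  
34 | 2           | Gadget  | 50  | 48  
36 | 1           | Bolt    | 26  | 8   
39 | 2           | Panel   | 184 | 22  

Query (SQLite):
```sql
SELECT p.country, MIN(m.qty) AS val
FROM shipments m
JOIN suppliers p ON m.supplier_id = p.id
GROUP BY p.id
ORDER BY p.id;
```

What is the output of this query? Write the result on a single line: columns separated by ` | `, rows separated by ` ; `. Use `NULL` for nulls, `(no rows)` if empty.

UK | 26 ; France | 25 ; Japan | 18 ; France | 184

Join each shipments row to its suppliers via supplier_id.
Group joined rows by suppliers.id; compute MIN(m.qty) per group.
  1: ids {2, 23, 24, 33, 36} → MIN(m.qty)=26
  2: ids {7, 14, 22, 34, 39} → MIN(m.qty)=25
  3: ids {21, 31} → MIN(m.qty)=18
  4: ids {12} → MIN(m.qty)=184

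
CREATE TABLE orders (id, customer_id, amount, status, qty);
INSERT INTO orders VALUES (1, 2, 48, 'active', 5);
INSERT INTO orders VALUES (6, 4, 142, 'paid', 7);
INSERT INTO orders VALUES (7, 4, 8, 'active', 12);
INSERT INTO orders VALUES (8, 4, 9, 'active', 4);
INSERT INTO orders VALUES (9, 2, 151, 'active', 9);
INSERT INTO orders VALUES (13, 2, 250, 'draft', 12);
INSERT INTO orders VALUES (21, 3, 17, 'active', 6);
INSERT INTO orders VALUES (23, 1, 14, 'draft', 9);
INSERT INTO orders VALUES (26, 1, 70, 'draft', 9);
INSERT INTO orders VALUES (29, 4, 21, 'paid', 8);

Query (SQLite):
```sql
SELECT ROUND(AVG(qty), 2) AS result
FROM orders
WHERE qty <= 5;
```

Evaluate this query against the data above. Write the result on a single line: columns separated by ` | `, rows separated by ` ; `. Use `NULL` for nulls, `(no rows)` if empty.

4.5

Rows where qty <= 5 → qty values: [5, 4].
AVG = 9 / 2 (rounded to 2 dp).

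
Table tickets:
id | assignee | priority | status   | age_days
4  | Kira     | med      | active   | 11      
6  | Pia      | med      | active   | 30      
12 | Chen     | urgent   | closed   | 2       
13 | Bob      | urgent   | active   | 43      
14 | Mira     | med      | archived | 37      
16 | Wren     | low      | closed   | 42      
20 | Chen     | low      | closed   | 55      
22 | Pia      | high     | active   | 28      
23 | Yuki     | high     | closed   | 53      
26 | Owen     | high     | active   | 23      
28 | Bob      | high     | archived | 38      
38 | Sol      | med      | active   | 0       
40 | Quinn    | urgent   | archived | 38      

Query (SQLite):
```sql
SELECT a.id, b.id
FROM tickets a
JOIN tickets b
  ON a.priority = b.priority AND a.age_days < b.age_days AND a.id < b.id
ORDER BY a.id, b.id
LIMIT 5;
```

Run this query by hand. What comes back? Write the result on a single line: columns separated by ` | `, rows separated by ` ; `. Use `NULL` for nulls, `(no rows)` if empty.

4 | 6 ; 4 | 14 ; 6 | 14 ; 12 | 13 ; 12 | 40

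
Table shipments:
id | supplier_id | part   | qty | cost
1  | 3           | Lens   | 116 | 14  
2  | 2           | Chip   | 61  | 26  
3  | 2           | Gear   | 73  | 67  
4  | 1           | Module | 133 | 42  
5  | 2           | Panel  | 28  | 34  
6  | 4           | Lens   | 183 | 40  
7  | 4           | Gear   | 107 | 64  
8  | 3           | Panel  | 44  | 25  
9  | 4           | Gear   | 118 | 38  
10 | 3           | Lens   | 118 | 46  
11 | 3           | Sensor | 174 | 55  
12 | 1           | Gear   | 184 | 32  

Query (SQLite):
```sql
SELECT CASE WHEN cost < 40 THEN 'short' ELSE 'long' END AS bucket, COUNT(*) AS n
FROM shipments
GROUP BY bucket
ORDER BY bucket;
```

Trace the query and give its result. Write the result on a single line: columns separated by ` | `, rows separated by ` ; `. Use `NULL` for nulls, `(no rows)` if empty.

Bucket rows by cost < 40 → 'short' else 'long'; count each bucket.

long | 6 ; short | 6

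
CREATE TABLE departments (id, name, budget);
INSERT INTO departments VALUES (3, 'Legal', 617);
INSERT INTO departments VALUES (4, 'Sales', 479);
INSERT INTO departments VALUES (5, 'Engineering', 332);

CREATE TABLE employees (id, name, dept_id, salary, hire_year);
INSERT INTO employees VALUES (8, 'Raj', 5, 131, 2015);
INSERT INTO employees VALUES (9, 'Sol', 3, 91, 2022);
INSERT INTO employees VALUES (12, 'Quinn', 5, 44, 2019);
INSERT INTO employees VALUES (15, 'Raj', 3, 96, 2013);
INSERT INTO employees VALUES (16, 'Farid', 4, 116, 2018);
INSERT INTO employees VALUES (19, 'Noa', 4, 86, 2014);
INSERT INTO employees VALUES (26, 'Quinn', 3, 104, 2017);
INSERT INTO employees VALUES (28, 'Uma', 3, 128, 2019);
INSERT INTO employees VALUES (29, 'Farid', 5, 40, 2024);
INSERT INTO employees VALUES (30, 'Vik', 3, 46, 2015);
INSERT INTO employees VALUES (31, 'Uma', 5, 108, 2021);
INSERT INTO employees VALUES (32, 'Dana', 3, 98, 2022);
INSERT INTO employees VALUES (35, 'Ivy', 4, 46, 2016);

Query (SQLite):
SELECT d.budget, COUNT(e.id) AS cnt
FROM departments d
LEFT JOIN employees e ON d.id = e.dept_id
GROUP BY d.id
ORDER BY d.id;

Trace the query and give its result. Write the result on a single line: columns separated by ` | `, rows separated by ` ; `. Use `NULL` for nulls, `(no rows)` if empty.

617 | 6 ; 479 | 3 ; 332 | 4

LEFT JOIN keeps every departments row; unmatched ones get NULL for employees columns.
Group by departments.id and compute COUNT(e.id). COUNT(col) of an all-NULL group is 0.
  3: ids {9, 15, 26, 28, 30, 32} → COUNT(e.id)=6
  4: ids {16, 19, 35} → COUNT(e.id)=3
  5: ids {8, 12, 29, 31} → COUNT(e.id)=4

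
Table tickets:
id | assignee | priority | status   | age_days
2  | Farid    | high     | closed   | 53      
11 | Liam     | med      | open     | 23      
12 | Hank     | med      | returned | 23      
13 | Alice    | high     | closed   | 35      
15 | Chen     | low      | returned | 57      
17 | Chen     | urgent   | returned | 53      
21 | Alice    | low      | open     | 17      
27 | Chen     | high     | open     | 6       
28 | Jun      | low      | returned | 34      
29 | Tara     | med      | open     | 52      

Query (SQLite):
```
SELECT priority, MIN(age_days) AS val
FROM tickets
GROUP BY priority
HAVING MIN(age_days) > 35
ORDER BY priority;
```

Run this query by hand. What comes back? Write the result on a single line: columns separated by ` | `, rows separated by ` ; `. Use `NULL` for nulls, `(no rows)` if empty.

Partition tickets by priority; compute MIN(age_days) within each group.
HAVING: keep groups where MIN(age_days) > 35.
  high: ids {2, 13, 27} → MIN(age_days)=6
  low: ids {15, 21, 28} → MIN(age_days)=17
  med: ids {11, 12, 29} → MIN(age_days)=23
  urgent: ids {17} → MIN(age_days)=53

urgent | 53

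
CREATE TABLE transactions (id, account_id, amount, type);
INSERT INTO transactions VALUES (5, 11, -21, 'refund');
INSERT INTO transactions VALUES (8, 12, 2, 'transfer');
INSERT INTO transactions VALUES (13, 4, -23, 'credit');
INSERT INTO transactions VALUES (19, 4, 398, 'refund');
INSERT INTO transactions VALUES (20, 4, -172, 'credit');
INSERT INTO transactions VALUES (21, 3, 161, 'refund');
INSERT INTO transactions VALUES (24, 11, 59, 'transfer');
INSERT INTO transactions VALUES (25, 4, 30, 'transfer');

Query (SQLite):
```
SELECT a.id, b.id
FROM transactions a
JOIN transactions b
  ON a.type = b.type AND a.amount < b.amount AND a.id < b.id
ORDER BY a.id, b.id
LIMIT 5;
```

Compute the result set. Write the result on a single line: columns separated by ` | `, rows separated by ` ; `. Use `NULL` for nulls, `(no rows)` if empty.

Pairs (a,b) with same type, a.amount < b.amount, a.id < b.id.
type groups: credit:{13,20} refund:{5,19,21} transfer:{8,24,25}
Ordered by (a.id, b.id); first 5.

5 | 19 ; 5 | 21 ; 8 | 24 ; 8 | 25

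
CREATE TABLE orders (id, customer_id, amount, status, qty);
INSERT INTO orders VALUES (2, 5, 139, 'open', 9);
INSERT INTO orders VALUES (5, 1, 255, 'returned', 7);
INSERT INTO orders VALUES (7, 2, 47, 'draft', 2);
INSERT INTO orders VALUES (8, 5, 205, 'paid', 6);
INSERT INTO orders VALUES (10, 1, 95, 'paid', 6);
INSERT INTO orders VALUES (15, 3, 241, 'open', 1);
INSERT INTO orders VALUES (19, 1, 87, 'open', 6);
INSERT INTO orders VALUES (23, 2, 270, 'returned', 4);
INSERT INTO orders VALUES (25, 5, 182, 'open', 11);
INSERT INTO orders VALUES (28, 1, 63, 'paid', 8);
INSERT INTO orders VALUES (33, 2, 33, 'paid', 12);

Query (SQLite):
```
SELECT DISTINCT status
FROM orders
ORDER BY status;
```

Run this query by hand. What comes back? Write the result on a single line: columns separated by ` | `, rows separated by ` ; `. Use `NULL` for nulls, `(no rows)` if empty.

Collect distinct status values from orders.

draft ; open ; paid ; returned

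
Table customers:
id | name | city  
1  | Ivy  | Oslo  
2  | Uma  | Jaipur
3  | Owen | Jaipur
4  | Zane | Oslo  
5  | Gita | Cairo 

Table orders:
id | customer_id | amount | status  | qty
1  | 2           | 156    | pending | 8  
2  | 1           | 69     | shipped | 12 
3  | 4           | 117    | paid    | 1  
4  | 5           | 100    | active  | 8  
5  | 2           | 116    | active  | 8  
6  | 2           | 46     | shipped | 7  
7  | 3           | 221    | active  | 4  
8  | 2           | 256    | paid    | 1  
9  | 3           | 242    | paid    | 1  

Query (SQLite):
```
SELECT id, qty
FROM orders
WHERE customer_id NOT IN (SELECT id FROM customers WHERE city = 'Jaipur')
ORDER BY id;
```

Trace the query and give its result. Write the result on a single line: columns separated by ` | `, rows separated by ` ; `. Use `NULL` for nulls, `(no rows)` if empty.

Inner query: customers.id where city = 'Jaipur'.
Outer: keep orders rows whose customer_id is not in that set.
Inner query → {2, 3}

2 | 12 ; 3 | 1 ; 4 | 8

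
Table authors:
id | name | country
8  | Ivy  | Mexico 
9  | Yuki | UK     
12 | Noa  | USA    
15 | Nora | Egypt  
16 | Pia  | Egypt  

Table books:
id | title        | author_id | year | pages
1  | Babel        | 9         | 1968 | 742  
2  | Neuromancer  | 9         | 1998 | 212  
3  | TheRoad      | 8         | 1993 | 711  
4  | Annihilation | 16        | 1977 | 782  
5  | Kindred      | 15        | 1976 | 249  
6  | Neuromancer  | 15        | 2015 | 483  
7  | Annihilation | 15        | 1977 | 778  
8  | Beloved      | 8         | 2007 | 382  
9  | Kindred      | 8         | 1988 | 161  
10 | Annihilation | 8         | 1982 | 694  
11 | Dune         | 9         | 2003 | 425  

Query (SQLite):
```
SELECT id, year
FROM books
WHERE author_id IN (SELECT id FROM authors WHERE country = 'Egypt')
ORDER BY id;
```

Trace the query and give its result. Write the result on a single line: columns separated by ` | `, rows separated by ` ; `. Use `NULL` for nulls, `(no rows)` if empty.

Inner query: authors.id where country = 'Egypt'.
Outer: keep books rows whose author_id is in that set.
Inner query → {15, 16}

4 | 1977 ; 5 | 1976 ; 6 | 2015 ; 7 | 1977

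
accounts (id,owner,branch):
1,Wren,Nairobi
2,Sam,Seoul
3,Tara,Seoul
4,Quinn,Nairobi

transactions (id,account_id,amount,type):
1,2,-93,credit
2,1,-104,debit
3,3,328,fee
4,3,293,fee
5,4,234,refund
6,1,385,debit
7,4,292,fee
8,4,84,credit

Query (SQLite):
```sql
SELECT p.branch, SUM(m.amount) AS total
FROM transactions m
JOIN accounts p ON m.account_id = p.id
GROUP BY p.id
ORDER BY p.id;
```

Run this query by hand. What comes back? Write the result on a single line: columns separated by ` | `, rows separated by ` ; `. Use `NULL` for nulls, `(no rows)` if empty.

Join each transactions row to its accounts via account_id.
Group joined rows by accounts.id; compute SUM(m.amount) per group.
  1: ids {2, 6} → SUM(m.amount)=281
  2: ids {1} → SUM(m.amount)=-93
  3: ids {3, 4} → SUM(m.amount)=621
  4: ids {5, 7, 8} → SUM(m.amount)=610

Nairobi | 281 ; Seoul | -93 ; Seoul | 621 ; Nairobi | 610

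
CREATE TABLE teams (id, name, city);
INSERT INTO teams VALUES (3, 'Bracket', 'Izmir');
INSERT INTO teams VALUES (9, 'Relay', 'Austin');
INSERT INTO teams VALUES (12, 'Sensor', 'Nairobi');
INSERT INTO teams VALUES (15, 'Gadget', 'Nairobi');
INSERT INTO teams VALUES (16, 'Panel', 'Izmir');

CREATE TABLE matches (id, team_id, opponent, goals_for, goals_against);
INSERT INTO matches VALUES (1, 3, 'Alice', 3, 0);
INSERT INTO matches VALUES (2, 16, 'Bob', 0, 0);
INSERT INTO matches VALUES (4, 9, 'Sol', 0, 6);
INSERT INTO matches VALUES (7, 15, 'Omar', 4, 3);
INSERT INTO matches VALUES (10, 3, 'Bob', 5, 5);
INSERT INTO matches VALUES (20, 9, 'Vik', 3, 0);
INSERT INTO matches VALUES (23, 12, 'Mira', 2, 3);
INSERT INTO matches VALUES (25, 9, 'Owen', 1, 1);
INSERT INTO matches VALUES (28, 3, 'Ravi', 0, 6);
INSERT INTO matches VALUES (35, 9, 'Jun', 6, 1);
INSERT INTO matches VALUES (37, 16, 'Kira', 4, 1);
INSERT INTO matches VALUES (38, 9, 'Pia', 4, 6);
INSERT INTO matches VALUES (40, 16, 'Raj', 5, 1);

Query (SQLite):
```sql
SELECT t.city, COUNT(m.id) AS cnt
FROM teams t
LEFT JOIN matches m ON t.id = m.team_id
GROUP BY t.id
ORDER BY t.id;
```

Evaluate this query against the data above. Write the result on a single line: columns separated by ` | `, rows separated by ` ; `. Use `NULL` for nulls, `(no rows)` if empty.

Izmir | 3 ; Austin | 5 ; Nairobi | 1 ; Nairobi | 1 ; Izmir | 3

LEFT JOIN keeps every teams row; unmatched ones get NULL for matches columns.
Group by teams.id and compute COUNT(m.id). COUNT(col) of an all-NULL group is 0.
  3: ids {1, 10, 28} → COUNT(m.id)=3
  9: ids {4, 20, 25, 35, 38} → COUNT(m.id)=5
  12: ids {23} → COUNT(m.id)=1
  15: ids {7} → COUNT(m.id)=1
  16: ids {2, 37, 40} → COUNT(m.id)=3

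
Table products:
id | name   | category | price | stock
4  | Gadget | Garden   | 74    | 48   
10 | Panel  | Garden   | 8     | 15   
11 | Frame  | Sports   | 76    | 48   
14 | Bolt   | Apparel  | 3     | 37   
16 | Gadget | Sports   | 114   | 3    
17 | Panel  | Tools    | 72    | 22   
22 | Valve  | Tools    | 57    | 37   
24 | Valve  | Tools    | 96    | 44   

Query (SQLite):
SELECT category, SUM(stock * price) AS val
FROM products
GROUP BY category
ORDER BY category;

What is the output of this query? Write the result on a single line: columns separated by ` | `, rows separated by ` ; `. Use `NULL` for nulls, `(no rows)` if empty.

Apparel | 111 ; Garden | 3672 ; Sports | 3990 ; Tools | 7917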